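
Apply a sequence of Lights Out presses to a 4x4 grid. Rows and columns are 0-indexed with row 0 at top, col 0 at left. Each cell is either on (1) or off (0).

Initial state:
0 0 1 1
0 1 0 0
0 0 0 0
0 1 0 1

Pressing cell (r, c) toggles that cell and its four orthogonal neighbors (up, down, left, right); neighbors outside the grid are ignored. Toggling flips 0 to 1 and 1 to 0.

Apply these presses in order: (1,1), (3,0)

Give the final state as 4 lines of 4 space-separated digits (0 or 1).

Answer: 0 1 1 1
1 0 1 0
1 1 0 0
1 0 0 1

Derivation:
After press 1 at (1,1):
0 1 1 1
1 0 1 0
0 1 0 0
0 1 0 1

After press 2 at (3,0):
0 1 1 1
1 0 1 0
1 1 0 0
1 0 0 1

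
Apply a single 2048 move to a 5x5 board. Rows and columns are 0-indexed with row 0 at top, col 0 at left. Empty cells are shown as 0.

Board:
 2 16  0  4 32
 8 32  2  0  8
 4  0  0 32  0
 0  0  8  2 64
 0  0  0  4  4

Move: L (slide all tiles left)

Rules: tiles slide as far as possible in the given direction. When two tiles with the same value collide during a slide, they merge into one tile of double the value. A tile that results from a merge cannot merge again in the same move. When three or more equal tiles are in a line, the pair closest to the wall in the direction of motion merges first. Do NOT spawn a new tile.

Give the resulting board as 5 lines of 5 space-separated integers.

Answer:  2 16  4 32  0
 8 32  2  8  0
 4 32  0  0  0
 8  2 64  0  0
 8  0  0  0  0

Derivation:
Slide left:
row 0: [2, 16, 0, 4, 32] -> [2, 16, 4, 32, 0]
row 1: [8, 32, 2, 0, 8] -> [8, 32, 2, 8, 0]
row 2: [4, 0, 0, 32, 0] -> [4, 32, 0, 0, 0]
row 3: [0, 0, 8, 2, 64] -> [8, 2, 64, 0, 0]
row 4: [0, 0, 0, 4, 4] -> [8, 0, 0, 0, 0]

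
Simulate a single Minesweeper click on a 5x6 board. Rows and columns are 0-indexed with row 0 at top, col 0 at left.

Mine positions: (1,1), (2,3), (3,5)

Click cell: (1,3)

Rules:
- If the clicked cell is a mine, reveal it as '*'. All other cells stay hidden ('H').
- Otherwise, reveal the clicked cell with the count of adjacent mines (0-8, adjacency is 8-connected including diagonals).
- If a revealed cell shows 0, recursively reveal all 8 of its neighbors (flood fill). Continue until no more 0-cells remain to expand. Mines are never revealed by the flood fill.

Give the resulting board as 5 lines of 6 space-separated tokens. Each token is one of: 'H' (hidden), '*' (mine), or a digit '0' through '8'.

H H H H H H
H H H 1 H H
H H H H H H
H H H H H H
H H H H H H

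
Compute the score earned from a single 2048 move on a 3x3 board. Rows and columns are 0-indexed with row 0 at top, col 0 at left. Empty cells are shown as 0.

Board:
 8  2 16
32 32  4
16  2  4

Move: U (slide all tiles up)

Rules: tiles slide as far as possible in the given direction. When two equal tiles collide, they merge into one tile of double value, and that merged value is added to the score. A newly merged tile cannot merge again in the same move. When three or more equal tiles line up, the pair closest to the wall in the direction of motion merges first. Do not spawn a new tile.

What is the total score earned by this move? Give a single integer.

Answer: 8

Derivation:
Slide up:
col 0: [8, 32, 16] -> [8, 32, 16]  score +0 (running 0)
col 1: [2, 32, 2] -> [2, 32, 2]  score +0 (running 0)
col 2: [16, 4, 4] -> [16, 8, 0]  score +8 (running 8)
Board after move:
 8  2 16
32 32  8
16  2  0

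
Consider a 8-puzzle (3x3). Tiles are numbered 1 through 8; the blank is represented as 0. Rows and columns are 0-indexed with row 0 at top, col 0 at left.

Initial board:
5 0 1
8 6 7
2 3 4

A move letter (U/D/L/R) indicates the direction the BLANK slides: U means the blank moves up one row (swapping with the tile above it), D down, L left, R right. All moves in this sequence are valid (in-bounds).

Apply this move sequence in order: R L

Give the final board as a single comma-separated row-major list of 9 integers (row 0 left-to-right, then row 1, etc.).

Answer: 5, 0, 1, 8, 6, 7, 2, 3, 4

Derivation:
After move 1 (R):
5 1 0
8 6 7
2 3 4

After move 2 (L):
5 0 1
8 6 7
2 3 4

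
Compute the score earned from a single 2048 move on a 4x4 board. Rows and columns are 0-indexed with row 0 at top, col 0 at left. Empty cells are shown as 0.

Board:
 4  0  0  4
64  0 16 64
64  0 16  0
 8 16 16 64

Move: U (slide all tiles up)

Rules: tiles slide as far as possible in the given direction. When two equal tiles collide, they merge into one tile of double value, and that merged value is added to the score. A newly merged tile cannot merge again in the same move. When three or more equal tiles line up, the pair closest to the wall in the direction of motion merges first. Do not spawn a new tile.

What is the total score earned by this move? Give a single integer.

Answer: 288

Derivation:
Slide up:
col 0: [4, 64, 64, 8] -> [4, 128, 8, 0]  score +128 (running 128)
col 1: [0, 0, 0, 16] -> [16, 0, 0, 0]  score +0 (running 128)
col 2: [0, 16, 16, 16] -> [32, 16, 0, 0]  score +32 (running 160)
col 3: [4, 64, 0, 64] -> [4, 128, 0, 0]  score +128 (running 288)
Board after move:
  4  16  32   4
128   0  16 128
  8   0   0   0
  0   0   0   0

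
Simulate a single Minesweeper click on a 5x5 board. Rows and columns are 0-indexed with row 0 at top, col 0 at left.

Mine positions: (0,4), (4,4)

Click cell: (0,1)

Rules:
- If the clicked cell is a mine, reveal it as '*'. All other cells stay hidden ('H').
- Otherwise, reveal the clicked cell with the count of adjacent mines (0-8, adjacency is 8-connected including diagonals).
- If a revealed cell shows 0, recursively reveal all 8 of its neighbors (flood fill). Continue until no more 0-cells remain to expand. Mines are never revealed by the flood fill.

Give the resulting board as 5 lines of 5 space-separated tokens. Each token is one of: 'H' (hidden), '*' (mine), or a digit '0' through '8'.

0 0 0 1 H
0 0 0 1 1
0 0 0 0 0
0 0 0 1 1
0 0 0 1 H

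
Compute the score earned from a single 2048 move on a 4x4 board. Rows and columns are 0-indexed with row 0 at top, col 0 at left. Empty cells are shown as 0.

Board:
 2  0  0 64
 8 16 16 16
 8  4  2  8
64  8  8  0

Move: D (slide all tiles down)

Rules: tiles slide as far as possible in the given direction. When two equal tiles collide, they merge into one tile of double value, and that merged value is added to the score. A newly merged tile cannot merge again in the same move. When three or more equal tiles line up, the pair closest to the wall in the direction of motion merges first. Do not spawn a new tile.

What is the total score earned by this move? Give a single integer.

Answer: 16

Derivation:
Slide down:
col 0: [2, 8, 8, 64] -> [0, 2, 16, 64]  score +16 (running 16)
col 1: [0, 16, 4, 8] -> [0, 16, 4, 8]  score +0 (running 16)
col 2: [0, 16, 2, 8] -> [0, 16, 2, 8]  score +0 (running 16)
col 3: [64, 16, 8, 0] -> [0, 64, 16, 8]  score +0 (running 16)
Board after move:
 0  0  0  0
 2 16 16 64
16  4  2 16
64  8  8  8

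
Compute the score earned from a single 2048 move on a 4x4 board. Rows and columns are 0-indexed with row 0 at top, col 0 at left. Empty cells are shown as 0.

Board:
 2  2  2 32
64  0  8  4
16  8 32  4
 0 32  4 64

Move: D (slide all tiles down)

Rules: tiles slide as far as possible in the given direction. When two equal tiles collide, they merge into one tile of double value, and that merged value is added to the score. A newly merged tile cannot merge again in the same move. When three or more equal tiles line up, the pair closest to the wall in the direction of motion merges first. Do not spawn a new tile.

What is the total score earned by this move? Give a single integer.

Slide down:
col 0: [2, 64, 16, 0] -> [0, 2, 64, 16]  score +0 (running 0)
col 1: [2, 0, 8, 32] -> [0, 2, 8, 32]  score +0 (running 0)
col 2: [2, 8, 32, 4] -> [2, 8, 32, 4]  score +0 (running 0)
col 3: [32, 4, 4, 64] -> [0, 32, 8, 64]  score +8 (running 8)
Board after move:
 0  0  2  0
 2  2  8 32
64  8 32  8
16 32  4 64

Answer: 8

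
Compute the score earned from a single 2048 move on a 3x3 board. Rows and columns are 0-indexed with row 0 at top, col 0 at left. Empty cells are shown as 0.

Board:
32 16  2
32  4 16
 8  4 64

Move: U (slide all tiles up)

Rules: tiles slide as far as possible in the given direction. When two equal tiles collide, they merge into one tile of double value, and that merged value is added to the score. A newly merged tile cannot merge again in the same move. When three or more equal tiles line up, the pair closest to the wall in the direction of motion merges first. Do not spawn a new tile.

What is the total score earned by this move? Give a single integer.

Slide up:
col 0: [32, 32, 8] -> [64, 8, 0]  score +64 (running 64)
col 1: [16, 4, 4] -> [16, 8, 0]  score +8 (running 72)
col 2: [2, 16, 64] -> [2, 16, 64]  score +0 (running 72)
Board after move:
64 16  2
 8  8 16
 0  0 64

Answer: 72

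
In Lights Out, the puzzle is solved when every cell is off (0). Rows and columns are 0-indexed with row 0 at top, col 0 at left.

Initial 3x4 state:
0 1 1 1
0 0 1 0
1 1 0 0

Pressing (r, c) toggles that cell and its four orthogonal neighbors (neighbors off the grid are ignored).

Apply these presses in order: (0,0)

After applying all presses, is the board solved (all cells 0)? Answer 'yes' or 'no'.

Answer: no

Derivation:
After press 1 at (0,0):
1 0 1 1
1 0 1 0
1 1 0 0

Lights still on: 7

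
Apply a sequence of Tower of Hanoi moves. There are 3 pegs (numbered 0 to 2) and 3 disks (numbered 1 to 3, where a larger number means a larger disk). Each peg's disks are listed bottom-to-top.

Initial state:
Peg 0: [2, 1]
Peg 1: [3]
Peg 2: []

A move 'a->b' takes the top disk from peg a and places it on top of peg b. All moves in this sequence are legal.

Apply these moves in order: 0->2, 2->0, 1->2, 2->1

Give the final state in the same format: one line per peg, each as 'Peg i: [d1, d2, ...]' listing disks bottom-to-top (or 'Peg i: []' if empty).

Answer: Peg 0: [2, 1]
Peg 1: [3]
Peg 2: []

Derivation:
After move 1 (0->2):
Peg 0: [2]
Peg 1: [3]
Peg 2: [1]

After move 2 (2->0):
Peg 0: [2, 1]
Peg 1: [3]
Peg 2: []

After move 3 (1->2):
Peg 0: [2, 1]
Peg 1: []
Peg 2: [3]

After move 4 (2->1):
Peg 0: [2, 1]
Peg 1: [3]
Peg 2: []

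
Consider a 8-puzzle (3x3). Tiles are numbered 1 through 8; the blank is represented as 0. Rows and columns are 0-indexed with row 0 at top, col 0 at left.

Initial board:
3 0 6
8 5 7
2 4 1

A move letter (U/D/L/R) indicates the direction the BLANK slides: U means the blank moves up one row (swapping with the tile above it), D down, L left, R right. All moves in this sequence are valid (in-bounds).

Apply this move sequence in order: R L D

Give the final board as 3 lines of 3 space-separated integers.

After move 1 (R):
3 6 0
8 5 7
2 4 1

After move 2 (L):
3 0 6
8 5 7
2 4 1

After move 3 (D):
3 5 6
8 0 7
2 4 1

Answer: 3 5 6
8 0 7
2 4 1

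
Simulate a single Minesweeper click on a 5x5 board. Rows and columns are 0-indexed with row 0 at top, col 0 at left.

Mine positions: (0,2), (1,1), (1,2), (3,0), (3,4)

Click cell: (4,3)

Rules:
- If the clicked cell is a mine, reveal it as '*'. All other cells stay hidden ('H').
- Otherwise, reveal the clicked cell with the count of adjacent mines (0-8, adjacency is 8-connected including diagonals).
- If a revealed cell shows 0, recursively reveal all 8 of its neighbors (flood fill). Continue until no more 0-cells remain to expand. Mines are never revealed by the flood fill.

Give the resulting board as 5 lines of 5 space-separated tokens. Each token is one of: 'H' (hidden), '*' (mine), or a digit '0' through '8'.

H H H H H
H H H H H
H H H H H
H H H H H
H H H 1 H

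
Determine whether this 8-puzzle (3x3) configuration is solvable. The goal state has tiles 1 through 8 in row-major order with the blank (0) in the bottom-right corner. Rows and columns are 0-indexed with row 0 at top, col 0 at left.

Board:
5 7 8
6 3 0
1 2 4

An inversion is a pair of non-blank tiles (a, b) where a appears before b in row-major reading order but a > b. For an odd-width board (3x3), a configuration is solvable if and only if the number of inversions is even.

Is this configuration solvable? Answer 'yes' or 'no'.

Answer: yes

Derivation:
Inversions (pairs i<j in row-major order where tile[i] > tile[j] > 0): 20
20 is even, so the puzzle is solvable.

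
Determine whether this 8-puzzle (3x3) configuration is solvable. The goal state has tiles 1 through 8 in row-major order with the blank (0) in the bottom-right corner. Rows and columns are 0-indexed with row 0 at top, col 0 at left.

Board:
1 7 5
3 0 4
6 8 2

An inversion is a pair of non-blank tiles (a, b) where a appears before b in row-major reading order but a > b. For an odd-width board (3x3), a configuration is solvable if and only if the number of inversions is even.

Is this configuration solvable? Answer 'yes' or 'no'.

Answer: yes

Derivation:
Inversions (pairs i<j in row-major order where tile[i] > tile[j] > 0): 12
12 is even, so the puzzle is solvable.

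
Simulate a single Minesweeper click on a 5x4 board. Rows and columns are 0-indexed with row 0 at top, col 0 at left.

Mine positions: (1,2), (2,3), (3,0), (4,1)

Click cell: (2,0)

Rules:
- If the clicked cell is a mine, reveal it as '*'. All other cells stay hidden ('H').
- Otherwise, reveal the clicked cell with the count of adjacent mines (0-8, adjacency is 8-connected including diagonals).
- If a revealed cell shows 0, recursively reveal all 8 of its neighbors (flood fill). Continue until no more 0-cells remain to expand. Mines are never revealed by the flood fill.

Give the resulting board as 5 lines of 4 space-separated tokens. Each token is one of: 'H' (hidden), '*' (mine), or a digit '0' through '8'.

H H H H
H H H H
1 H H H
H H H H
H H H H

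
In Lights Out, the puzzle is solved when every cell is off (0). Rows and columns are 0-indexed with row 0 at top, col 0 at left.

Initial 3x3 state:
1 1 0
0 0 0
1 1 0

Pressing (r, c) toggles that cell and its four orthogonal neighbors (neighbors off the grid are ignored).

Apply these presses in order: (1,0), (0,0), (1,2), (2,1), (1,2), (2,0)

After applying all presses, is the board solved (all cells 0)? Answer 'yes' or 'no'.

Answer: no

Derivation:
After press 1 at (1,0):
0 1 0
1 1 0
0 1 0

After press 2 at (0,0):
1 0 0
0 1 0
0 1 0

After press 3 at (1,2):
1 0 1
0 0 1
0 1 1

After press 4 at (2,1):
1 0 1
0 1 1
1 0 0

After press 5 at (1,2):
1 0 0
0 0 0
1 0 1

After press 6 at (2,0):
1 0 0
1 0 0
0 1 1

Lights still on: 4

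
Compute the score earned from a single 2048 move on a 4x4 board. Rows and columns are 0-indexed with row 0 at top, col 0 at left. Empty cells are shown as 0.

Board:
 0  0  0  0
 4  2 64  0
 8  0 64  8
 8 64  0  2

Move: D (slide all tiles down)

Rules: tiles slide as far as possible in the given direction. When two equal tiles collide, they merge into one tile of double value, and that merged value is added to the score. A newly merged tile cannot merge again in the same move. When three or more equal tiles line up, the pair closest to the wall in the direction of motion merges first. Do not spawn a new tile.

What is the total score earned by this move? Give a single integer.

Answer: 144

Derivation:
Slide down:
col 0: [0, 4, 8, 8] -> [0, 0, 4, 16]  score +16 (running 16)
col 1: [0, 2, 0, 64] -> [0, 0, 2, 64]  score +0 (running 16)
col 2: [0, 64, 64, 0] -> [0, 0, 0, 128]  score +128 (running 144)
col 3: [0, 0, 8, 2] -> [0, 0, 8, 2]  score +0 (running 144)
Board after move:
  0   0   0   0
  0   0   0   0
  4   2   0   8
 16  64 128   2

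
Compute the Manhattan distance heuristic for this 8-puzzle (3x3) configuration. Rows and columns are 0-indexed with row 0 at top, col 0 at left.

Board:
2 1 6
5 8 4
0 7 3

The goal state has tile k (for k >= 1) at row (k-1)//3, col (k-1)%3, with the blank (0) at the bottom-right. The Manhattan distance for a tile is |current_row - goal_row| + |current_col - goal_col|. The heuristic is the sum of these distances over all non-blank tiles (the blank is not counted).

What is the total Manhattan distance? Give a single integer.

Answer: 10

Derivation:
Tile 2: at (0,0), goal (0,1), distance |0-0|+|0-1| = 1
Tile 1: at (0,1), goal (0,0), distance |0-0|+|1-0| = 1
Tile 6: at (0,2), goal (1,2), distance |0-1|+|2-2| = 1
Tile 5: at (1,0), goal (1,1), distance |1-1|+|0-1| = 1
Tile 8: at (1,1), goal (2,1), distance |1-2|+|1-1| = 1
Tile 4: at (1,2), goal (1,0), distance |1-1|+|2-0| = 2
Tile 7: at (2,1), goal (2,0), distance |2-2|+|1-0| = 1
Tile 3: at (2,2), goal (0,2), distance |2-0|+|2-2| = 2
Sum: 1 + 1 + 1 + 1 + 1 + 2 + 1 + 2 = 10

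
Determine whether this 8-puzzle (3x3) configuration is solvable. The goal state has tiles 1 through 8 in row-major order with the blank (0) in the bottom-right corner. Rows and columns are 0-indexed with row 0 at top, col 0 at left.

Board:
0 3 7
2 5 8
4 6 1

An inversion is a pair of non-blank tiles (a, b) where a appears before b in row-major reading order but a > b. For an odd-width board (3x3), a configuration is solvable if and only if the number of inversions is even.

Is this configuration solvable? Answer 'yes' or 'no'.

Answer: no

Derivation:
Inversions (pairs i<j in row-major order where tile[i] > tile[j] > 0): 15
15 is odd, so the puzzle is not solvable.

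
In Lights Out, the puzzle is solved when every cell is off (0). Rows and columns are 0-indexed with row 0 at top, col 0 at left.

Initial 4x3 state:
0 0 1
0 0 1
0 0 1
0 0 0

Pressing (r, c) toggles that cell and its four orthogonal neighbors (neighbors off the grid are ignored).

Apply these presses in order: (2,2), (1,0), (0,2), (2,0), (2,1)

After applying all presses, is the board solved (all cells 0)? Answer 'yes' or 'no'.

After press 1 at (2,2):
0 0 1
0 0 0
0 1 0
0 0 1

After press 2 at (1,0):
1 0 1
1 1 0
1 1 0
0 0 1

After press 3 at (0,2):
1 1 0
1 1 1
1 1 0
0 0 1

After press 4 at (2,0):
1 1 0
0 1 1
0 0 0
1 0 1

After press 5 at (2,1):
1 1 0
0 0 1
1 1 1
1 1 1

Lights still on: 9

Answer: no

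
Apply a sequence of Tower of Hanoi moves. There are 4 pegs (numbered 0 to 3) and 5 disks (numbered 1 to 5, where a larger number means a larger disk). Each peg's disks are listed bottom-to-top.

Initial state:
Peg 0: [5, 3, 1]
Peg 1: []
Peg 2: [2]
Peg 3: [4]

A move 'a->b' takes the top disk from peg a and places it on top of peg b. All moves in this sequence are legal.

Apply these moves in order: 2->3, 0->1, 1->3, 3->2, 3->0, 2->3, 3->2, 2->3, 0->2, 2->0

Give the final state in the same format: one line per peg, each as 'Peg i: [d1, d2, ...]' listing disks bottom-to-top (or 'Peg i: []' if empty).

Answer: Peg 0: [5, 3, 2]
Peg 1: []
Peg 2: []
Peg 3: [4, 1]

Derivation:
After move 1 (2->3):
Peg 0: [5, 3, 1]
Peg 1: []
Peg 2: []
Peg 3: [4, 2]

After move 2 (0->1):
Peg 0: [5, 3]
Peg 1: [1]
Peg 2: []
Peg 3: [4, 2]

After move 3 (1->3):
Peg 0: [5, 3]
Peg 1: []
Peg 2: []
Peg 3: [4, 2, 1]

After move 4 (3->2):
Peg 0: [5, 3]
Peg 1: []
Peg 2: [1]
Peg 3: [4, 2]

After move 5 (3->0):
Peg 0: [5, 3, 2]
Peg 1: []
Peg 2: [1]
Peg 3: [4]

After move 6 (2->3):
Peg 0: [5, 3, 2]
Peg 1: []
Peg 2: []
Peg 3: [4, 1]

After move 7 (3->2):
Peg 0: [5, 3, 2]
Peg 1: []
Peg 2: [1]
Peg 3: [4]

After move 8 (2->3):
Peg 0: [5, 3, 2]
Peg 1: []
Peg 2: []
Peg 3: [4, 1]

After move 9 (0->2):
Peg 0: [5, 3]
Peg 1: []
Peg 2: [2]
Peg 3: [4, 1]

After move 10 (2->0):
Peg 0: [5, 3, 2]
Peg 1: []
Peg 2: []
Peg 3: [4, 1]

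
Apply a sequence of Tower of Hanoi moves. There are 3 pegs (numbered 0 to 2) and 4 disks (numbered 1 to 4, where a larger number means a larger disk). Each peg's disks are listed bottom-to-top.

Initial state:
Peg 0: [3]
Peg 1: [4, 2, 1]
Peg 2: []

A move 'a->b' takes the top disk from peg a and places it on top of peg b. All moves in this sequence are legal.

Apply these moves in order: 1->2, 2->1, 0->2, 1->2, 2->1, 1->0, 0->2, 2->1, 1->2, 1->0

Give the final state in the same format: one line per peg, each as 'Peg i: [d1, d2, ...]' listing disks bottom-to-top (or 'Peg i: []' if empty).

After move 1 (1->2):
Peg 0: [3]
Peg 1: [4, 2]
Peg 2: [1]

After move 2 (2->1):
Peg 0: [3]
Peg 1: [4, 2, 1]
Peg 2: []

After move 3 (0->2):
Peg 0: []
Peg 1: [4, 2, 1]
Peg 2: [3]

After move 4 (1->2):
Peg 0: []
Peg 1: [4, 2]
Peg 2: [3, 1]

After move 5 (2->1):
Peg 0: []
Peg 1: [4, 2, 1]
Peg 2: [3]

After move 6 (1->0):
Peg 0: [1]
Peg 1: [4, 2]
Peg 2: [3]

After move 7 (0->2):
Peg 0: []
Peg 1: [4, 2]
Peg 2: [3, 1]

After move 8 (2->1):
Peg 0: []
Peg 1: [4, 2, 1]
Peg 2: [3]

After move 9 (1->2):
Peg 0: []
Peg 1: [4, 2]
Peg 2: [3, 1]

After move 10 (1->0):
Peg 0: [2]
Peg 1: [4]
Peg 2: [3, 1]

Answer: Peg 0: [2]
Peg 1: [4]
Peg 2: [3, 1]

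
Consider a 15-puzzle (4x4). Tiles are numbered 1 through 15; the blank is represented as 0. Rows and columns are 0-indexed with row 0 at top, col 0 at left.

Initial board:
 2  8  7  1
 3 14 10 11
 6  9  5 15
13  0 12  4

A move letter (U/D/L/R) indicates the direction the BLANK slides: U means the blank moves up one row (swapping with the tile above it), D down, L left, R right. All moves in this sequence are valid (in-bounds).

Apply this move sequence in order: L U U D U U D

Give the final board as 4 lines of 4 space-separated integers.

After move 1 (L):
 2  8  7  1
 3 14 10 11
 6  9  5 15
 0 13 12  4

After move 2 (U):
 2  8  7  1
 3 14 10 11
 0  9  5 15
 6 13 12  4

After move 3 (U):
 2  8  7  1
 0 14 10 11
 3  9  5 15
 6 13 12  4

After move 4 (D):
 2  8  7  1
 3 14 10 11
 0  9  5 15
 6 13 12  4

After move 5 (U):
 2  8  7  1
 0 14 10 11
 3  9  5 15
 6 13 12  4

After move 6 (U):
 0  8  7  1
 2 14 10 11
 3  9  5 15
 6 13 12  4

After move 7 (D):
 2  8  7  1
 0 14 10 11
 3  9  5 15
 6 13 12  4

Answer:  2  8  7  1
 0 14 10 11
 3  9  5 15
 6 13 12  4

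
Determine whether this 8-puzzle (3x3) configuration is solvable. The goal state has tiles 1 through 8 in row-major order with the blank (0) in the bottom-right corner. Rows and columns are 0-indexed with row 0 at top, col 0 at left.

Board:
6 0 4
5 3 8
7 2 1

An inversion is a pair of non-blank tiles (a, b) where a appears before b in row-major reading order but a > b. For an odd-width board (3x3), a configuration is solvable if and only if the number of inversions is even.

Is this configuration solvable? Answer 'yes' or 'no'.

Inversions (pairs i<j in row-major order where tile[i] > tile[j] > 0): 19
19 is odd, so the puzzle is not solvable.

Answer: no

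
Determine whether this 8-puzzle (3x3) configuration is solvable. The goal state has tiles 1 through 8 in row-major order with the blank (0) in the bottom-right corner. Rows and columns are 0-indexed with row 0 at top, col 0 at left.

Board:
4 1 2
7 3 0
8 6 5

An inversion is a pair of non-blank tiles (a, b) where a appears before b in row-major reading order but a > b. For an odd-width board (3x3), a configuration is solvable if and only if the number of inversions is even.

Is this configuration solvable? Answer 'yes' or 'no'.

Answer: no

Derivation:
Inversions (pairs i<j in row-major order where tile[i] > tile[j] > 0): 9
9 is odd, so the puzzle is not solvable.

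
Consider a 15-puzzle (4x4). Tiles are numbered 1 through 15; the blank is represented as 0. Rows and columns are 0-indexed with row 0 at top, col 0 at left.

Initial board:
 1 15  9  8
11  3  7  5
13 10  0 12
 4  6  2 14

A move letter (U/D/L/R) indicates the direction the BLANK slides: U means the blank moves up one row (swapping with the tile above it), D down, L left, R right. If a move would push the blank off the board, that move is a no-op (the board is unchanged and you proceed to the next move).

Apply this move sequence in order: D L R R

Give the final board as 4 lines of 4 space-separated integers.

After move 1 (D):
 1 15  9  8
11  3  7  5
13 10  2 12
 4  6  0 14

After move 2 (L):
 1 15  9  8
11  3  7  5
13 10  2 12
 4  0  6 14

After move 3 (R):
 1 15  9  8
11  3  7  5
13 10  2 12
 4  6  0 14

After move 4 (R):
 1 15  9  8
11  3  7  5
13 10  2 12
 4  6 14  0

Answer:  1 15  9  8
11  3  7  5
13 10  2 12
 4  6 14  0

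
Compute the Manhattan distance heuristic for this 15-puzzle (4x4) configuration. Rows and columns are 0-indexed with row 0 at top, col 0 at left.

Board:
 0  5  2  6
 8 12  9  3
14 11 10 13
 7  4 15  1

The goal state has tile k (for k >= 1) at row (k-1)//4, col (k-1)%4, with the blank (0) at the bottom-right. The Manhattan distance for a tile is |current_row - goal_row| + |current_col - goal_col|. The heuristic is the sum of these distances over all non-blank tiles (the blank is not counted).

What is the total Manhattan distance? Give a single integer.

Tile 5: at (0,1), goal (1,0), distance |0-1|+|1-0| = 2
Tile 2: at (0,2), goal (0,1), distance |0-0|+|2-1| = 1
Tile 6: at (0,3), goal (1,1), distance |0-1|+|3-1| = 3
Tile 8: at (1,0), goal (1,3), distance |1-1|+|0-3| = 3
Tile 12: at (1,1), goal (2,3), distance |1-2|+|1-3| = 3
Tile 9: at (1,2), goal (2,0), distance |1-2|+|2-0| = 3
Tile 3: at (1,3), goal (0,2), distance |1-0|+|3-2| = 2
Tile 14: at (2,0), goal (3,1), distance |2-3|+|0-1| = 2
Tile 11: at (2,1), goal (2,2), distance |2-2|+|1-2| = 1
Tile 10: at (2,2), goal (2,1), distance |2-2|+|2-1| = 1
Tile 13: at (2,3), goal (3,0), distance |2-3|+|3-0| = 4
Tile 7: at (3,0), goal (1,2), distance |3-1|+|0-2| = 4
Tile 4: at (3,1), goal (0,3), distance |3-0|+|1-3| = 5
Tile 15: at (3,2), goal (3,2), distance |3-3|+|2-2| = 0
Tile 1: at (3,3), goal (0,0), distance |3-0|+|3-0| = 6
Sum: 2 + 1 + 3 + 3 + 3 + 3 + 2 + 2 + 1 + 1 + 4 + 4 + 5 + 0 + 6 = 40

Answer: 40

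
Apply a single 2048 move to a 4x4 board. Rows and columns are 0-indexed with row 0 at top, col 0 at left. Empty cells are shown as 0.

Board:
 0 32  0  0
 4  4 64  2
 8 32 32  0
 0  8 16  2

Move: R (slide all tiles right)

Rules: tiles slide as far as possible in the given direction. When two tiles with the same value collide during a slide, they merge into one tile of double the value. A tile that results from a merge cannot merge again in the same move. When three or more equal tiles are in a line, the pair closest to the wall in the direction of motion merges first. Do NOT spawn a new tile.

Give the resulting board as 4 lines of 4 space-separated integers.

Slide right:
row 0: [0, 32, 0, 0] -> [0, 0, 0, 32]
row 1: [4, 4, 64, 2] -> [0, 8, 64, 2]
row 2: [8, 32, 32, 0] -> [0, 0, 8, 64]
row 3: [0, 8, 16, 2] -> [0, 8, 16, 2]

Answer:  0  0  0 32
 0  8 64  2
 0  0  8 64
 0  8 16  2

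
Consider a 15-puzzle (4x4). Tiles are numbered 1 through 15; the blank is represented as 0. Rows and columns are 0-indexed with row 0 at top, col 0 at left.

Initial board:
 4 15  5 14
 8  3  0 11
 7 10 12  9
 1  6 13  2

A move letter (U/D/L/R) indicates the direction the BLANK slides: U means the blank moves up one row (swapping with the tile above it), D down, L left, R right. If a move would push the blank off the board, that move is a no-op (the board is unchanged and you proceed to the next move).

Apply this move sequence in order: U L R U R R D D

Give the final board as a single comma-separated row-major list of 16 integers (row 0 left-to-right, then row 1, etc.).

After move 1 (U):
 4 15  0 14
 8  3  5 11
 7 10 12  9
 1  6 13  2

After move 2 (L):
 4  0 15 14
 8  3  5 11
 7 10 12  9
 1  6 13  2

After move 3 (R):
 4 15  0 14
 8  3  5 11
 7 10 12  9
 1  6 13  2

After move 4 (U):
 4 15  0 14
 8  3  5 11
 7 10 12  9
 1  6 13  2

After move 5 (R):
 4 15 14  0
 8  3  5 11
 7 10 12  9
 1  6 13  2

After move 6 (R):
 4 15 14  0
 8  3  5 11
 7 10 12  9
 1  6 13  2

After move 7 (D):
 4 15 14 11
 8  3  5  0
 7 10 12  9
 1  6 13  2

After move 8 (D):
 4 15 14 11
 8  3  5  9
 7 10 12  0
 1  6 13  2

Answer: 4, 15, 14, 11, 8, 3, 5, 9, 7, 10, 12, 0, 1, 6, 13, 2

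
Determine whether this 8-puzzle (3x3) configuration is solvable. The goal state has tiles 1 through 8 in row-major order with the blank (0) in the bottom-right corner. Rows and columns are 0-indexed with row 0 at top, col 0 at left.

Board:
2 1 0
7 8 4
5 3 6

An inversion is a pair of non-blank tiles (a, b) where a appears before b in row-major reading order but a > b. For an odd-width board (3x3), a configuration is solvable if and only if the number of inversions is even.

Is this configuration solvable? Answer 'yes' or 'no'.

Inversions (pairs i<j in row-major order where tile[i] > tile[j] > 0): 11
11 is odd, so the puzzle is not solvable.

Answer: no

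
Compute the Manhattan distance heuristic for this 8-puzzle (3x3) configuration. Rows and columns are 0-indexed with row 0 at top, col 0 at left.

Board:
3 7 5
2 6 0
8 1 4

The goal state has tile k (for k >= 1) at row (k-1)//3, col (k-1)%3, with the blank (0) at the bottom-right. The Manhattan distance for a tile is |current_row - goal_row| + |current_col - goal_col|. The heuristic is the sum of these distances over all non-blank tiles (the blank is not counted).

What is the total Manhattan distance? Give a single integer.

Tile 3: at (0,0), goal (0,2), distance |0-0|+|0-2| = 2
Tile 7: at (0,1), goal (2,0), distance |0-2|+|1-0| = 3
Tile 5: at (0,2), goal (1,1), distance |0-1|+|2-1| = 2
Tile 2: at (1,0), goal (0,1), distance |1-0|+|0-1| = 2
Tile 6: at (1,1), goal (1,2), distance |1-1|+|1-2| = 1
Tile 8: at (2,0), goal (2,1), distance |2-2|+|0-1| = 1
Tile 1: at (2,1), goal (0,0), distance |2-0|+|1-0| = 3
Tile 4: at (2,2), goal (1,0), distance |2-1|+|2-0| = 3
Sum: 2 + 3 + 2 + 2 + 1 + 1 + 3 + 3 = 17

Answer: 17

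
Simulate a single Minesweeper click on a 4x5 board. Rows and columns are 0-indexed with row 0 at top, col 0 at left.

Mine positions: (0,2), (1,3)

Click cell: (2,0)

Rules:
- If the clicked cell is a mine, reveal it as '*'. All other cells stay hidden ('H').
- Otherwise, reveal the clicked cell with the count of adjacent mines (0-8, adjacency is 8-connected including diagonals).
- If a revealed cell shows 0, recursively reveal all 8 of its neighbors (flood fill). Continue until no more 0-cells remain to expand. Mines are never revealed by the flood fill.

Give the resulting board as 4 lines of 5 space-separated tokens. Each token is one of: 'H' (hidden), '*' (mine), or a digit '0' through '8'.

0 1 H H H
0 1 2 H H
0 0 1 1 1
0 0 0 0 0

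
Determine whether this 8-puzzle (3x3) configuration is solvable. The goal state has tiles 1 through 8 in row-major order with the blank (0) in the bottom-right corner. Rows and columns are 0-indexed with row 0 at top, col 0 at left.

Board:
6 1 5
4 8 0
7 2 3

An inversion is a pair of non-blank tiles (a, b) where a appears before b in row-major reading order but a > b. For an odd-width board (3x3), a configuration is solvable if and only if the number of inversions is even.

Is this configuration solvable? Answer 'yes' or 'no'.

Answer: no

Derivation:
Inversions (pairs i<j in row-major order where tile[i] > tile[j] > 0): 15
15 is odd, so the puzzle is not solvable.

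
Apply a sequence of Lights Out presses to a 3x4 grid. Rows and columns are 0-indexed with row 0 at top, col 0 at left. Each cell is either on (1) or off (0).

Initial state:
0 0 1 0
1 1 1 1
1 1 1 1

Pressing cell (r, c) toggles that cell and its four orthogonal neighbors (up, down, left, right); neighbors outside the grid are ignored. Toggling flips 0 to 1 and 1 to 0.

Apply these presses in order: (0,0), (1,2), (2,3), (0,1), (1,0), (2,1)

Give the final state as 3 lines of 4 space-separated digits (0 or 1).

After press 1 at (0,0):
1 1 1 0
0 1 1 1
1 1 1 1

After press 2 at (1,2):
1 1 0 0
0 0 0 0
1 1 0 1

After press 3 at (2,3):
1 1 0 0
0 0 0 1
1 1 1 0

After press 4 at (0,1):
0 0 1 0
0 1 0 1
1 1 1 0

After press 5 at (1,0):
1 0 1 0
1 0 0 1
0 1 1 0

After press 6 at (2,1):
1 0 1 0
1 1 0 1
1 0 0 0

Answer: 1 0 1 0
1 1 0 1
1 0 0 0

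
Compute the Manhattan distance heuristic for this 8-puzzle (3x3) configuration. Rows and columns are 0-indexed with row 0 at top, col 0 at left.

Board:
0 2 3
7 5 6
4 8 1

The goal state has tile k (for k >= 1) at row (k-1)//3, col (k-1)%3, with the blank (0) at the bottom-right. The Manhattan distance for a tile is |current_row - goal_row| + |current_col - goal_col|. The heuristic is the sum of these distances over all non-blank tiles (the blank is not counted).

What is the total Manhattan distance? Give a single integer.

Tile 2: (0,1)->(0,1) = 0
Tile 3: (0,2)->(0,2) = 0
Tile 7: (1,0)->(2,0) = 1
Tile 5: (1,1)->(1,1) = 0
Tile 6: (1,2)->(1,2) = 0
Tile 4: (2,0)->(1,0) = 1
Tile 8: (2,1)->(2,1) = 0
Tile 1: (2,2)->(0,0) = 4
Sum: 0 + 0 + 1 + 0 + 0 + 1 + 0 + 4 = 6

Answer: 6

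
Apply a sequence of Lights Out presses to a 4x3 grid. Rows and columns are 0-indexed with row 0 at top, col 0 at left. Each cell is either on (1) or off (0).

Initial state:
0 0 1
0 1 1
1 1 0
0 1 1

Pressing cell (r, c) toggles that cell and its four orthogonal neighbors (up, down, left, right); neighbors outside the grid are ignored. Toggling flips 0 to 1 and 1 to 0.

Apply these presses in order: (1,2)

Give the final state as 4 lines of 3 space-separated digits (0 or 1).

After press 1 at (1,2):
0 0 0
0 0 0
1 1 1
0 1 1

Answer: 0 0 0
0 0 0
1 1 1
0 1 1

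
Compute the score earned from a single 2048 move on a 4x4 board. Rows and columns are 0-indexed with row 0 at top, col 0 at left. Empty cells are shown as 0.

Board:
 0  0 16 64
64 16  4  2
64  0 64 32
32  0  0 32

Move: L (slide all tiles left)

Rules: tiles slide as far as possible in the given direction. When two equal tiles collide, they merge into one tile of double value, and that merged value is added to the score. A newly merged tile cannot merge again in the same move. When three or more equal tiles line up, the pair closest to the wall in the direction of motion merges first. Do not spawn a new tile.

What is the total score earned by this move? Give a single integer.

Answer: 192

Derivation:
Slide left:
row 0: [0, 0, 16, 64] -> [16, 64, 0, 0]  score +0 (running 0)
row 1: [64, 16, 4, 2] -> [64, 16, 4, 2]  score +0 (running 0)
row 2: [64, 0, 64, 32] -> [128, 32, 0, 0]  score +128 (running 128)
row 3: [32, 0, 0, 32] -> [64, 0, 0, 0]  score +64 (running 192)
Board after move:
 16  64   0   0
 64  16   4   2
128  32   0   0
 64   0   0   0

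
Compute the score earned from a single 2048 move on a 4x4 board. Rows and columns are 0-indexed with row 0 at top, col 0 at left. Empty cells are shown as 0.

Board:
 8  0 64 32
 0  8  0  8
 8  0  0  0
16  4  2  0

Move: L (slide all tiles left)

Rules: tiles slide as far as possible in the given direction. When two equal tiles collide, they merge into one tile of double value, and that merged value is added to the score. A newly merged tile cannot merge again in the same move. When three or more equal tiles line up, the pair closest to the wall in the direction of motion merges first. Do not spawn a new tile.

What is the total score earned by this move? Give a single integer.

Answer: 16

Derivation:
Slide left:
row 0: [8, 0, 64, 32] -> [8, 64, 32, 0]  score +0 (running 0)
row 1: [0, 8, 0, 8] -> [16, 0, 0, 0]  score +16 (running 16)
row 2: [8, 0, 0, 0] -> [8, 0, 0, 0]  score +0 (running 16)
row 3: [16, 4, 2, 0] -> [16, 4, 2, 0]  score +0 (running 16)
Board after move:
 8 64 32  0
16  0  0  0
 8  0  0  0
16  4  2  0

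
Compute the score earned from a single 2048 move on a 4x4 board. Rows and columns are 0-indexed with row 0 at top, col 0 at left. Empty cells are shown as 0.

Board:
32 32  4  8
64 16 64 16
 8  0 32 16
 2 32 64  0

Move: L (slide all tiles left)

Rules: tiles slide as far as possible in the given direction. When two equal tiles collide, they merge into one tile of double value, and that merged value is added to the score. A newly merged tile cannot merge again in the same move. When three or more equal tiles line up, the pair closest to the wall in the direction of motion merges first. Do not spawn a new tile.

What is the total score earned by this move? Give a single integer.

Answer: 64

Derivation:
Slide left:
row 0: [32, 32, 4, 8] -> [64, 4, 8, 0]  score +64 (running 64)
row 1: [64, 16, 64, 16] -> [64, 16, 64, 16]  score +0 (running 64)
row 2: [8, 0, 32, 16] -> [8, 32, 16, 0]  score +0 (running 64)
row 3: [2, 32, 64, 0] -> [2, 32, 64, 0]  score +0 (running 64)
Board after move:
64  4  8  0
64 16 64 16
 8 32 16  0
 2 32 64  0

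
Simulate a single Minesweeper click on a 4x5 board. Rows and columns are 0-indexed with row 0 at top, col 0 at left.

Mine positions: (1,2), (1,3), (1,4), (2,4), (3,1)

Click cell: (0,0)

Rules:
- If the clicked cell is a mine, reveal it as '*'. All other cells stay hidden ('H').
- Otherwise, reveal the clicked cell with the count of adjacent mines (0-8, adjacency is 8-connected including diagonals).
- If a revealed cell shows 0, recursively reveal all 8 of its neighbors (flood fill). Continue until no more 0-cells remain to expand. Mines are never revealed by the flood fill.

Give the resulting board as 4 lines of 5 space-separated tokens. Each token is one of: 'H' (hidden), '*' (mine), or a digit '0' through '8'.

0 1 H H H
0 1 H H H
1 2 H H H
H H H H H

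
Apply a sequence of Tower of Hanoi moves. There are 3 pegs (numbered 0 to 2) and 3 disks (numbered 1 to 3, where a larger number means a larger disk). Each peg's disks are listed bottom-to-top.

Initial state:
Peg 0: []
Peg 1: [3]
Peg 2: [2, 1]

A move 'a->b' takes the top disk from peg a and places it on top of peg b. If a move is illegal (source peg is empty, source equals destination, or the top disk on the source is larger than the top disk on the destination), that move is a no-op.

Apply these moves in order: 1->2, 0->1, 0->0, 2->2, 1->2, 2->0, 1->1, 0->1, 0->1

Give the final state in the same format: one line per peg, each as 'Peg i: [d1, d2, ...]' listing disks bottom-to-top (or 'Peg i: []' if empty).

Answer: Peg 0: []
Peg 1: [3, 1]
Peg 2: [2]

Derivation:
After move 1 (1->2):
Peg 0: []
Peg 1: [3]
Peg 2: [2, 1]

After move 2 (0->1):
Peg 0: []
Peg 1: [3]
Peg 2: [2, 1]

After move 3 (0->0):
Peg 0: []
Peg 1: [3]
Peg 2: [2, 1]

After move 4 (2->2):
Peg 0: []
Peg 1: [3]
Peg 2: [2, 1]

After move 5 (1->2):
Peg 0: []
Peg 1: [3]
Peg 2: [2, 1]

After move 6 (2->0):
Peg 0: [1]
Peg 1: [3]
Peg 2: [2]

After move 7 (1->1):
Peg 0: [1]
Peg 1: [3]
Peg 2: [2]

After move 8 (0->1):
Peg 0: []
Peg 1: [3, 1]
Peg 2: [2]

After move 9 (0->1):
Peg 0: []
Peg 1: [3, 1]
Peg 2: [2]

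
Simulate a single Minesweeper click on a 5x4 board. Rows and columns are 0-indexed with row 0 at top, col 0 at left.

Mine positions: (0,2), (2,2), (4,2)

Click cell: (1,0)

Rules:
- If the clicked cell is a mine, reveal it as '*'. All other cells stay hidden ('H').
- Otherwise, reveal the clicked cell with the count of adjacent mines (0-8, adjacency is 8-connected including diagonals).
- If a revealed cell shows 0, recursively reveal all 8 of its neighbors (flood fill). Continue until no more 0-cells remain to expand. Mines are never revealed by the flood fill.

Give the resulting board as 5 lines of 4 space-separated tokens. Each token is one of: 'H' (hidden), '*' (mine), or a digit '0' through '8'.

0 1 H H
0 2 H H
0 1 H H
0 2 H H
0 1 H H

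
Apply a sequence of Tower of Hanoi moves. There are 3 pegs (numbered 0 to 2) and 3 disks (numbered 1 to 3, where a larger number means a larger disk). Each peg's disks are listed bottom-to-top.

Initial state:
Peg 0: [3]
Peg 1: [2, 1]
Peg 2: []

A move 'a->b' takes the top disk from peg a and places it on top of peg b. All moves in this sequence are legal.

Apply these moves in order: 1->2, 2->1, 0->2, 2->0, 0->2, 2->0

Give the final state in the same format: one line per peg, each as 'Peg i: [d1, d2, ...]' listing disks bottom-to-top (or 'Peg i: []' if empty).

After move 1 (1->2):
Peg 0: [3]
Peg 1: [2]
Peg 2: [1]

After move 2 (2->1):
Peg 0: [3]
Peg 1: [2, 1]
Peg 2: []

After move 3 (0->2):
Peg 0: []
Peg 1: [2, 1]
Peg 2: [3]

After move 4 (2->0):
Peg 0: [3]
Peg 1: [2, 1]
Peg 2: []

After move 5 (0->2):
Peg 0: []
Peg 1: [2, 1]
Peg 2: [3]

After move 6 (2->0):
Peg 0: [3]
Peg 1: [2, 1]
Peg 2: []

Answer: Peg 0: [3]
Peg 1: [2, 1]
Peg 2: []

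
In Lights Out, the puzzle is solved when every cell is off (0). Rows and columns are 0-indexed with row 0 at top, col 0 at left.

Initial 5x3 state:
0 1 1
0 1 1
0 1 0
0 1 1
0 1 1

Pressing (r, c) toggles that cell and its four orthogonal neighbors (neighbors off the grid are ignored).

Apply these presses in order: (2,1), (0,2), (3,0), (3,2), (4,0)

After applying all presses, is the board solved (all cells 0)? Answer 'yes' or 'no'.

After press 1 at (2,1):
0 1 1
0 0 1
1 0 1
0 0 1
0 1 1

After press 2 at (0,2):
0 0 0
0 0 0
1 0 1
0 0 1
0 1 1

After press 3 at (3,0):
0 0 0
0 0 0
0 0 1
1 1 1
1 1 1

After press 4 at (3,2):
0 0 0
0 0 0
0 0 0
1 0 0
1 1 0

After press 5 at (4,0):
0 0 0
0 0 0
0 0 0
0 0 0
0 0 0

Lights still on: 0

Answer: yes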